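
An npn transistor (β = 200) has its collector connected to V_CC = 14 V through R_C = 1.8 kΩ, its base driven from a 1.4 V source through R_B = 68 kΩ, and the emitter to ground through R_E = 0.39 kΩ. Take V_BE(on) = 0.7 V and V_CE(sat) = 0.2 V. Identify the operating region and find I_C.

active; I_C ≈ 0.96 mA

Assume active. Base-emitter loop: I_B = (V_BB − V_BE)/(R_B + (β+1)R_E) = (1.4 − 0.7)/(68 + 201×0.39) = 0.00478 mA.
I_C = β·I_B = 200×0.00478 = 0.956 mA.
V_CE = V_CC − I_C·R_C − I_E·R_E = 14 − 0.956×1.8 − 0.961×0.39 = 11.9 V > V_CE(sat), so the active-region assumption holds.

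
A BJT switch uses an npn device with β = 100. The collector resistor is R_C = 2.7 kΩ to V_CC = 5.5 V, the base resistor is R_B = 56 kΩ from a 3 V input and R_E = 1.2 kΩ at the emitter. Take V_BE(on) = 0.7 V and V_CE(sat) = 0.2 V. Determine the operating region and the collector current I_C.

Assume active. Base-emitter loop: I_B = (V_BB − V_BE)/(R_B + (β+1)R_E) = (3 − 0.7)/(56 + 101×1.2) = 0.013 mA.
I_C = β·I_B = 100×0.013 = 1.3 mA.
V_CE = V_CC − I_C·R_C − I_E·R_E = 5.5 − 1.3×2.7 − 1.31×1.2 = 0.422 V > V_CE(sat), so the active-region assumption holds.

active; I_C ≈ 1.3 mA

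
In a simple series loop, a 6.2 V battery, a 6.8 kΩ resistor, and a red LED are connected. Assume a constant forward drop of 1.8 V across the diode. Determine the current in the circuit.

KVL around the loop: 6.2 = V_D + I·R = 1.8 + I × 6.8 kΩ.
So I = (6.2 − 1.8) / 6.8 kΩ = 4.4 / 6.8 = 0.647 mA.

I ≈ 0.65 mA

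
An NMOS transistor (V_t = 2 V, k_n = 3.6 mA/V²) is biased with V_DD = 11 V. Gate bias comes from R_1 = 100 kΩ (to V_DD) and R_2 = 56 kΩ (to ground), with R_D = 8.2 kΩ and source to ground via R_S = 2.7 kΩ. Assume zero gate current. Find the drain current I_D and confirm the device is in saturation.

V_G = V_DD·R_2/(R_1+R_2) = 11×56/156 = 3.95 V.
Assume saturation: I_D = (k_n/2)(V_GS − V_t)² with V_GS = V_G − I_D·R_S = 3.95 − 2.7·I_D.
Substituting gives 13.1·I_D² − 19.9·I_D + 6.84 = 0, with roots I_D = 0.522 or 0.997 mA.
The root I_D = 0.997 mA gives V_GS = 1.26 V ≤ V_t, so take I_D = 0.522 mA.
Then V_GS = 2.54 V and V_DS = V_DD − I_D(R_D+R_S) = 11 − 0.522×10.9 = 5.31 V.
Saturation requires V_DS ≥ V_GS − V_t = 0.539 V; 5.31 ≥ 0.539 ✓.

I_D ≈ 0.52 mA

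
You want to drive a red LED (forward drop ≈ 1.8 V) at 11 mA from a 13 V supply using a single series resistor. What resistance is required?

The resistor drops V_S − V_D = 13 − 1.8 = 11.2 V at 11 mA.
R = 11.2 V / 11 mA = 1.02 kΩ.

R ≈ 1 kΩ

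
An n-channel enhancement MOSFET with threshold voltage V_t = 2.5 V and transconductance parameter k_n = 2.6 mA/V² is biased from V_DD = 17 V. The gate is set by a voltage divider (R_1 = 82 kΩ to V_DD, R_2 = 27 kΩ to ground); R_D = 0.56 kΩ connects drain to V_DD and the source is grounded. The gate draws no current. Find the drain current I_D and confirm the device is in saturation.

I_D ≈ 3.8 mA

V_G = V_DD·R_2/(R_1+R_2) = 17×27/109 = 4.21 V. With the source grounded, V_GS = V_G = 4.21 V.
Assume saturation: I_D = (k_n/2)(V_GS − V_t)² = (2.6/2)×(4.21 − 2.5)² = 1.3×1.71² = 3.81 mA.
V_DS = V_DD − I_D·R_D = 17 − 3.81×0.56 = 14.9 V.
Saturation requires V_DS ≥ V_GS − V_t = 1.71 V; 14.9 ≥ 1.71 ✓.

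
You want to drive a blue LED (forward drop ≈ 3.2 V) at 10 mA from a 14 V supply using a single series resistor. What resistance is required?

R ≈ 1.1 kΩ

The resistor drops V_S − V_D = 14 − 3.2 = 10.8 V at 10 mA.
R = 10.8 V / 10 mA = 1.08 kΩ.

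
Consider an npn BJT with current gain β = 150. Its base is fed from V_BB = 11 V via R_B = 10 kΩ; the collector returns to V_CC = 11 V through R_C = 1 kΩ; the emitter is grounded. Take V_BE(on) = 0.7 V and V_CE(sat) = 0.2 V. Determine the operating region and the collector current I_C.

saturation; I_C ≈ 11 mA

Assume active: I_B = (11 − 0.7)/10 = 1.03 mA, giving I_C = β·I_B = 154 mA.
But then V_CE = 11 − 154×1 = -144 V < V_CE(sat) = 0.2 V — impossible in the active region.
So the transistor is saturated. With V_CE = 0.2 V, I_C = (V_CC − 0.2)/R_C = 10.8/1 = 10.8 mA.
Check: β·I_B = 154 mA > I_C = 10.8 mA, confirming saturation.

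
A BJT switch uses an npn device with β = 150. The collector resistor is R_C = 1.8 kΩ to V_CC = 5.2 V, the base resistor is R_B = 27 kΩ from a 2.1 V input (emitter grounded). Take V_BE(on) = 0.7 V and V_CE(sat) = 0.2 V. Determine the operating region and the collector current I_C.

Assume active: I_B = (2.1 − 0.7)/27 = 0.0519 mA, giving I_C = β·I_B = 7.78 mA.
But then V_CE = 5.2 − 7.78×1.8 = -8.8 V < V_CE(sat) = 0.2 V — impossible in the active region.
So the transistor is saturated. With V_CE = 0.2 V, I_C = (V_CC − 0.2)/R_C = 5/1.8 = 2.78 mA.
Check: β·I_B = 7.78 mA > I_C = 2.78 mA, confirming saturation.

saturation; I_C ≈ 2.8 mA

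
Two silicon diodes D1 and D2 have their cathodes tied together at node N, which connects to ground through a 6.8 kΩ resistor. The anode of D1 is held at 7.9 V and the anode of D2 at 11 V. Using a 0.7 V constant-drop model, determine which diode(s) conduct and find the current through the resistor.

Only D2 conducts; I_R ≈ 1.5 mA

Assume both conduct. Then node N would need to be at both 7.9−0.7 = 7.2 V and 11−0.7 = 10.3 V, which is impossible.
Assume only D2 conducts: V_N = 11 − 0.7 = 10.3 V, so I_R = 10.3/6.8 = 1.51 mA.
Check D1: its anode-to-cathode voltage is 7.9 − 10.3 = -2.4 V < 0.7 V, so it is off. The assumption is consistent.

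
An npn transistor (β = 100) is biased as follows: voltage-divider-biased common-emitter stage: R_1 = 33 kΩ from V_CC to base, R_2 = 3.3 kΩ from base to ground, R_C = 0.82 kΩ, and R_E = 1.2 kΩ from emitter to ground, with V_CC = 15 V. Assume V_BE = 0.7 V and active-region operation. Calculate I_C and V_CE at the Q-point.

Thevenize the base divider: V_Th = V_CC·R_2/(R_1+R_2) = 15×3.3/36.3 = 1.36 V, R_Th = R_1‖R_2 = 3 kΩ.
Base-emitter loop: V_Th = I_B·R_Th + V_BE + (β+1)I_B·R_E, so I_B = (1.36 − 0.7) / (3 + 101×1.2) = 0.00534 mA.
I_C = β·I_B = 100×0.00534 = 0.534 mA, and I_E = (β+1)I_B = 0.54 mA.
V_CE = V_CC − I_C·R_C − I_E·R_E = 15 − 0.534×0.82 − 0.54×1.2 = 13.9 V.
V_CE = 13.9 V > 0.2 V confirms active-region operation.

I_C ≈ 0.53 mA, V_CE ≈ 14 V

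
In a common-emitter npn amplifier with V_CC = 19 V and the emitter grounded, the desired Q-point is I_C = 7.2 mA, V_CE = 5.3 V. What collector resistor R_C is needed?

Collector loop: V_CC = I_C·R_C + V_CE.
R_C = (V_CC − V_CE)/I_C = (19 − 5.3)/7.2 = 1.9 kΩ.

R_C ≈ 1.9 kΩ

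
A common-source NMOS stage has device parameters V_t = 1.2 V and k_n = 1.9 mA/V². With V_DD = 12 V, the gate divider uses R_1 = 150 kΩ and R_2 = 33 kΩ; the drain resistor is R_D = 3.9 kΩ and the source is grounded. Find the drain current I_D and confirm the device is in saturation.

V_G = V_DD·R_2/(R_1+R_2) = 12×33/183 = 2.16 V. With the source grounded, V_GS = V_G = 2.16 V.
Assume saturation: I_D = (k_n/2)(V_GS − V_t)² = (1.9/2)×(2.16 − 1.2)² = 0.95×0.964² = 0.883 mA.
V_DS = V_DD − I_D·R_D = 12 − 0.883×3.9 = 8.56 V.
Saturation requires V_DS ≥ V_GS − V_t = 0.964 V; 8.56 ≥ 0.964 ✓.

I_D ≈ 0.88 mA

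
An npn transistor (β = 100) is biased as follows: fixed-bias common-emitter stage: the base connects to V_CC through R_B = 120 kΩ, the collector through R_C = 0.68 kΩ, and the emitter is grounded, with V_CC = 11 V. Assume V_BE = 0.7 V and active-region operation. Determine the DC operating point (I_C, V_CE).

I_C ≈ 8.6 mA, V_CE ≈ 5.2 V

Base loop: V_CC = I_B·R_B + V_BE, so I_B = (11 − 0.7)/120 kΩ = 0.0858 mA.
In the active region I_C = β·I_B = 100 × 0.0858 = 8.58 mA.
Collector loop: V_CE = V_CC − I_C·R_C = 11 − 8.58×0.68 = 5.16 V.
Since V_CE = 5.16 V > V_CE(sat) ≈ 0.2 V, the transistor is in the active region as assumed.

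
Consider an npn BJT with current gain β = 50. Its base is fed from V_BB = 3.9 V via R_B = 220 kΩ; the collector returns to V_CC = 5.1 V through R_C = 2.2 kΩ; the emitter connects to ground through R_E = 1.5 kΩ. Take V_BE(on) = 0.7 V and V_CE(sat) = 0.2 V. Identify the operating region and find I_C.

Assume active. Base-emitter loop: I_B = (V_BB − V_BE)/(R_B + (β+1)R_E) = (3.9 − 0.7)/(220 + 51×1.5) = 0.0108 mA.
I_C = β·I_B = 50×0.0108 = 0.54 mA.
V_CE = V_CC − I_C·R_C − I_E·R_E = 5.1 − 0.54×2.2 − 0.55×1.5 = 3.09 V > V_CE(sat), so the active-region assumption holds.

active; I_C ≈ 0.54 mA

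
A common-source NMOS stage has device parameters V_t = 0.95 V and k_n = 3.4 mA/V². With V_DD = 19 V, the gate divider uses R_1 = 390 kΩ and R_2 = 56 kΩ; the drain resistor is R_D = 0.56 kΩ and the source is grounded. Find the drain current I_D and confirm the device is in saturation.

I_D ≈ 3.5 mA

V_G = V_DD·R_2/(R_1+R_2) = 19×56/446 = 2.39 V. With the source grounded, V_GS = V_G = 2.39 V.
Assume saturation: I_D = (k_n/2)(V_GS − V_t)² = (3.4/2)×(2.39 − 0.95)² = 1.7×1.44² = 3.5 mA.
V_DS = V_DD − I_D·R_D = 19 − 3.5×0.56 = 17 V.
Saturation requires V_DS ≥ V_GS − V_t = 1.44 V; 17 ≥ 1.44 ✓.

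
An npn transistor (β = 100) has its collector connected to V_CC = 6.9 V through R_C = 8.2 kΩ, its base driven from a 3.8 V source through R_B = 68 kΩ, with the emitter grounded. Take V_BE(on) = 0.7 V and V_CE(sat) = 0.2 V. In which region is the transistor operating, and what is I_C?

saturation; I_C ≈ 0.82 mA

Assume active: I_B = (3.8 − 0.7)/68 = 0.0456 mA, giving I_C = β·I_B = 4.56 mA.
But then V_CE = 6.9 − 4.56×8.2 = -30.5 V < V_CE(sat) = 0.2 V — impossible in the active region.
So the transistor is saturated. With V_CE = 0.2 V, I_C = (V_CC − 0.2)/R_C = 6.7/8.2 = 0.817 mA.
Check: β·I_B = 4.56 mA > I_C = 0.817 mA, confirming saturation.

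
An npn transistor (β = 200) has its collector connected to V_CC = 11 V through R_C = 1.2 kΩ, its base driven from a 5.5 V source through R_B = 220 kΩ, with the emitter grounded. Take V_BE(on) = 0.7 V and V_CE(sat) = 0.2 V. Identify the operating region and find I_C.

Assume active. Base-emitter loop: I_B = (V_BB − V_BE)/R_B = (5.5 − 0.7)/220 = 0.0218 mA.
I_C = β·I_B = 200×0.0218 = 4.36 mA.
V_CE = V_CC − I_C·R_C = 11 − 4.36×1.2 = 5.76 V > V_CE(sat), so the active-region assumption holds.

active; I_C ≈ 4.4 mA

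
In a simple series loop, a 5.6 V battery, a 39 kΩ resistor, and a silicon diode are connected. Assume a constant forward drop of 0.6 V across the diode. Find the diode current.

I ≈ 0.13 mA

KVL around the loop: 5.6 = V_D + I·R = 0.6 + I × 39 kΩ.
So I = (5.6 − 0.6) / 39 kΩ = 5 / 39 = 0.128 mA.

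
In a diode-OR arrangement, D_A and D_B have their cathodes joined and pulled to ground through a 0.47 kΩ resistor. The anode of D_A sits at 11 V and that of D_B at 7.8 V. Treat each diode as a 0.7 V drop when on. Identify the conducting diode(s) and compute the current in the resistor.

Assume both conduct. Then node N would need to be at both 11−0.7 = 10.3 V and 7.8−0.7 = 7.1 V, which is impossible.
Assume only D_A conducts: V_N = 11 − 0.7 = 10.3 V, so I_R = 10.3/0.47 = 21.9 mA.
Check D_B: its anode-to-cathode voltage is 7.8 − 10.3 = -2.5 V < 0.7 V, so it is off. The assumption is consistent.

Only D_A conducts; I_R ≈ 22 mA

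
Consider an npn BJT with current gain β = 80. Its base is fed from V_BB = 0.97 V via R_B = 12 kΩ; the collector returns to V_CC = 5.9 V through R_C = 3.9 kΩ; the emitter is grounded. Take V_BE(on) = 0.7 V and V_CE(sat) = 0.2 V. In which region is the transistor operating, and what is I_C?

Assume active: I_B = (0.97 − 0.7)/12 = 0.0225 mA, giving I_C = β·I_B = 1.8 mA.
But then V_CE = 5.9 − 1.8×3.9 = -1.12 V < V_CE(sat) = 0.2 V — impossible in the active region.
So the transistor is saturated. With V_CE = 0.2 V, I_C = (V_CC − 0.2)/R_C = 5.7/3.9 = 1.46 mA.
Check: β·I_B = 1.8 mA > I_C = 1.46 mA, confirming saturation.

saturation; I_C ≈ 1.5 mA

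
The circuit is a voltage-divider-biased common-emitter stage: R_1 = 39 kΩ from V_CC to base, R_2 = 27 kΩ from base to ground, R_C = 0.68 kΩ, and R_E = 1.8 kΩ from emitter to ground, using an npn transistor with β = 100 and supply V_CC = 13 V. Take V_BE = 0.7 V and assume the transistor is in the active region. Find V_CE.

V_CE ≈ 7.2 V

Thevenize the base divider: V_Th = V_CC·R_2/(R_1+R_2) = 13×27/66 = 5.32 V, R_Th = R_1‖R_2 = 16 kΩ.
Base-emitter loop: V_Th = I_B·R_Th + V_BE + (β+1)I_B·R_E, so I_B = (5.32 − 0.7) / (16 + 101×1.8) = 0.0234 mA.
I_C = β·I_B = 100×0.0234 = 2.34 mA, and I_E = (β+1)I_B = 2.36 mA.
V_CE = V_CC − I_C·R_C − I_E·R_E = 13 − 2.34×0.68 − 2.36×1.8 = 7.17 V.
V_CE = 7.17 V > 0.2 V confirms active-region operation.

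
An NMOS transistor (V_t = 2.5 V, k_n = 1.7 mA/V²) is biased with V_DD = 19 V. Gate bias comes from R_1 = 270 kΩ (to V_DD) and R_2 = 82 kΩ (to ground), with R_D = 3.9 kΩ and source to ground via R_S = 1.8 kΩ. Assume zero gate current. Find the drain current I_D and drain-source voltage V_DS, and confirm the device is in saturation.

V_G = V_DD·R_2/(R_1+R_2) = 19×82/352 = 4.43 V.
Assume saturation: I_D = (k_n/2)(V_GS − V_t)² with V_GS = V_G − I_D·R_S = 4.43 − 1.8·I_D.
Substituting gives 2.75·I_D² − 6.89·I_D + 3.15 = 0, with roots I_D = 0.602 or 1.9 mA.
The root I_D = 1.9 mA gives V_GS = 1 V ≤ V_t, so take I_D = 0.602 mA.
Then V_GS = 3.34 V and V_DS = V_DD − I_D(R_D+R_S) = 19 − 0.602×5.7 = 15.6 V.
Saturation requires V_DS ≥ V_GS − V_t = 0.842 V; 15.6 ≥ 0.842 ✓.

I_D ≈ 0.6 mA, V_DS ≈ 16 V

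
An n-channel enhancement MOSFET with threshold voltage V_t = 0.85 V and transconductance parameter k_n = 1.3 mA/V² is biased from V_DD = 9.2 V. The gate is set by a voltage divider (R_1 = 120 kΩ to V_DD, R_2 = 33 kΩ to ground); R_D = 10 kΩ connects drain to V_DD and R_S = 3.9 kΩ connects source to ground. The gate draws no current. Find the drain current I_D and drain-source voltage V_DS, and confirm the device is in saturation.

I_D ≈ 0.16 mA, V_DS ≈ 6.9 V

V_G = V_DD·R_2/(R_1+R_2) = 9.2×33/153 = 1.98 V.
Assume saturation: I_D = (k_n/2)(V_GS − V_t)² with V_GS = V_G − I_D·R_S = 1.98 − 3.9·I_D.
Substituting gives 9.89·I_D² − 6.75·I_D + 0.836 = 0, with roots I_D = 0.163 or 0.52 mA.
The root I_D = 0.52 mA gives V_GS = -0.0446 V ≤ V_t, so take I_D = 0.163 mA.
Then V_GS = 1.35 V and V_DS = V_DD − I_D(R_D+R_S) = 9.2 − 0.163×13.9 = 6.94 V.
Saturation requires V_DS ≥ V_GS − V_t = 0.5 V; 6.94 ≥ 0.5 ✓.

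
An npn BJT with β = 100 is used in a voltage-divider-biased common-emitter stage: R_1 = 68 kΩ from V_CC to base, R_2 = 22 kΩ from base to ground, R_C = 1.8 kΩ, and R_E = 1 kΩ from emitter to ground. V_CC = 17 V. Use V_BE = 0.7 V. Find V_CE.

V_CE ≈ 8.7 V

Thevenize the base divider: V_Th = V_CC·R_2/(R_1+R_2) = 17×22/90 = 4.16 V, R_Th = R_1‖R_2 = 16.6 kΩ.
Base-emitter loop: V_Th = I_B·R_Th + V_BE + (β+1)I_B·R_E, so I_B = (4.16 − 0.7) / (16.6 + 101×1) = 0.0294 mA.
I_C = β·I_B = 100×0.0294 = 2.94 mA, and I_E = (β+1)I_B = 2.97 mA.
V_CE = V_CC − I_C·R_C − I_E·R_E = 17 − 2.94×1.8 − 2.97×1 = 8.74 V.
V_CE = 8.74 V > 0.2 V confirms active-region operation.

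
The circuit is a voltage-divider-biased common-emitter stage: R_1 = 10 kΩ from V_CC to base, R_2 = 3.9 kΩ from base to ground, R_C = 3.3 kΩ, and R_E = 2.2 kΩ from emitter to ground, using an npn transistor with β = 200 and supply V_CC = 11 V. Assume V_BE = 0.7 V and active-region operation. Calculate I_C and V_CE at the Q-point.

Thevenize the base divider: V_Th = V_CC·R_2/(R_1+R_2) = 11×3.9/13.9 = 3.09 V, R_Th = R_1‖R_2 = 2.81 kΩ.
Base-emitter loop: V_Th = I_B·R_Th + V_BE + (β+1)I_B·R_E, so I_B = (3.09 − 0.7) / (2.81 + 201×2.2) = 0.00536 mA.
I_C = β·I_B = 200×0.00536 = 1.07 mA, and I_E = (β+1)I_B = 1.08 mA.
V_CE = V_CC − I_C·R_C − I_E·R_E = 11 − 1.07×3.3 − 1.08×2.2 = 5.09 V.
V_CE = 5.09 V > 0.2 V confirms active-region operation.

I_C ≈ 1.1 mA, V_CE ≈ 5.1 V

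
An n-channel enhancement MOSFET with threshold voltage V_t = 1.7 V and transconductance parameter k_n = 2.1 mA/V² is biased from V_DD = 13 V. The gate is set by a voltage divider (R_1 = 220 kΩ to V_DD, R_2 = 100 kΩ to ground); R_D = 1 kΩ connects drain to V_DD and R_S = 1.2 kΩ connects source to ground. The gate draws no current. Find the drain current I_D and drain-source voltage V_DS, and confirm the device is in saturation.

V_G = V_DD·R_2/(R_1+R_2) = 13×100/320 = 4.06 V.
Assume saturation: I_D = (k_n/2)(V_GS − V_t)² with V_GS = V_G − I_D·R_S = 4.06 − 1.2·I_D.
Substituting gives 1.51·I_D² − 6.95·I_D + 5.86 = 0, with roots I_D = 1.11 or 3.49 mA.
The root I_D = 3.49 mA gives V_GS = -0.122 V ≤ V_t, so take I_D = 1.11 mA.
Then V_GS = 2.73 V and V_DS = V_DD − I_D(R_D+R_S) = 13 − 1.11×2.2 = 10.6 V.
Saturation requires V_DS ≥ V_GS − V_t = 1.03 V; 10.6 ≥ 1.03 ✓.

I_D ≈ 1.1 mA, V_DS ≈ 11 V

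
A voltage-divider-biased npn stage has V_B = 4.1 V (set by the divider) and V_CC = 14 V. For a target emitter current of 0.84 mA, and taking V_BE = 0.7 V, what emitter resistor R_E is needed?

R_E ≈ 4 kΩ

V_E = V_B − V_BE = 4.1 − 0.7 = 3.4 V.
R_E = V_E / I_E = 3.4 / 0.84 = 4.05 kΩ.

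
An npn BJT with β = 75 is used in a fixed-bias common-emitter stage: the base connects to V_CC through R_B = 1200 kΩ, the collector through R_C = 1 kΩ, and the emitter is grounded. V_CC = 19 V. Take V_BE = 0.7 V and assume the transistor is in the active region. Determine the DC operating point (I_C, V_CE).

I_C ≈ 1.1 mA, V_CE ≈ 18 V

Base loop: V_CC = I_B·R_B + V_BE, so I_B = (19 − 0.7)/1200 kΩ = 0.0153 mA.
In the active region I_C = β·I_B = 75 × 0.0153 = 1.14 mA.
Collector loop: V_CE = V_CC − I_C·R_C = 19 − 1.14×1 = 17.9 V.
Since V_CE = 17.9 V > V_CE(sat) ≈ 0.2 V, the transistor is in the active region as assumed.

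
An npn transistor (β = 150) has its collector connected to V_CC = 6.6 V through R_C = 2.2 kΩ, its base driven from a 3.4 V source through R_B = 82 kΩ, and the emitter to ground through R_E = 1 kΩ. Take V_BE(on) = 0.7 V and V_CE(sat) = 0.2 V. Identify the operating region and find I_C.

active; I_C ≈ 1.7 mA

Assume active. Base-emitter loop: I_B = (V_BB − V_BE)/(R_B + (β+1)R_E) = (3.4 − 0.7)/(82 + 151×1) = 0.0116 mA.
I_C = β·I_B = 150×0.0116 = 1.74 mA.
V_CE = V_CC − I_C·R_C − I_E·R_E = 6.6 − 1.74×2.2 − 1.75×1 = 1.03 V > V_CE(sat), so the active-region assumption holds.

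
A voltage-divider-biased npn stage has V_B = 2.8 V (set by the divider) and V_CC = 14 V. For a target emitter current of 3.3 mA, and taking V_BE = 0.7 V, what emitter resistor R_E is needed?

V_E = V_B − V_BE = 2.8 − 0.7 = 2.1 V.
R_E = V_E / I_E = 2.1 / 3.3 = 0.636 kΩ.

R_E ≈ 0.64 kΩ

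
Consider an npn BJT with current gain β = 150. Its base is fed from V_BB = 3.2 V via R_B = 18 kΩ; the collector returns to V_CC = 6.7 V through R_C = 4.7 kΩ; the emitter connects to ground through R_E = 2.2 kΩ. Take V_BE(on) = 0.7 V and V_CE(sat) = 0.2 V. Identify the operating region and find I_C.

saturation; I_C ≈ 0.94 mA

Assume active: I_B = (3.2 − 0.7)/(18 + 151×2.2) = 0.00714 mA, I_C = β·I_B = 1.07 mA.
Then V_CE = 6.7 − 1.07×4.7 − 1.08×2.2 = -0.704 V < 0.2 V — the active assumption fails.
Re-solve with V_CE = 0.2 V. KCL at the emitter: V_E/R_E = (V_BB−0.7−V_E)/R_B + (V_CC−0.2−V_E)/R_C, giving V_E = 2.11 V.
I_C = (V_CC − 0.2 − V_E)/R_C = (6.5 − 2.11)/4.7 = 0.935 mA.
Check: I_B = (2.5 − 2.11)/18 = 0.0219 mA, and β·I_B = 3.29 mA > I_C, confirming saturation.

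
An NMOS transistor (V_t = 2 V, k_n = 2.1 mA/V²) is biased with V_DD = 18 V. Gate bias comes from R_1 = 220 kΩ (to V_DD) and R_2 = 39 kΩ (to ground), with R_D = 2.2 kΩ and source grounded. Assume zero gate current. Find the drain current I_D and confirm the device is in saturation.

I_D ≈ 0.53 mA

V_G = V_DD·R_2/(R_1+R_2) = 18×39/259 = 2.71 V. With the source grounded, V_GS = V_G = 2.71 V.
Assume saturation: I_D = (k_n/2)(V_GS − V_t)² = (2.1/2)×(2.71 − 2)² = 1.05×0.71² = 0.53 mA.
V_DS = V_DD − I_D·R_D = 18 − 0.53×2.2 = 16.8 V.
Saturation requires V_DS ≥ V_GS − V_t = 0.71 V; 16.8 ≥ 0.71 ✓.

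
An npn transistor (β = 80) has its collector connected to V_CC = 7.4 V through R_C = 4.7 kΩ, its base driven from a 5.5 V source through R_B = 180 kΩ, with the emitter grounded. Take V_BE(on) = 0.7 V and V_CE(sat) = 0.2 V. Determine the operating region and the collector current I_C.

Assume active: I_B = (5.5 − 0.7)/180 = 0.0267 mA, giving I_C = β·I_B = 2.13 mA.
But then V_CE = 7.4 − 2.13×4.7 = -2.63 V < V_CE(sat) = 0.2 V — impossible in the active region.
So the transistor is saturated. With V_CE = 0.2 V, I_C = (V_CC − 0.2)/R_C = 7.2/4.7 = 1.53 mA.
Check: β·I_B = 2.13 mA > I_C = 1.53 mA, confirming saturation.

saturation; I_C ≈ 1.5 mA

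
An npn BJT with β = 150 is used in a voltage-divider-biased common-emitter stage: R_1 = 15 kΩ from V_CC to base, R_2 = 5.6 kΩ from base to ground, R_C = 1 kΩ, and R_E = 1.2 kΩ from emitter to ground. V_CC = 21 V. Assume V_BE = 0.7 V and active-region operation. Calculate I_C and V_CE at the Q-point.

Thevenize the base divider: V_Th = V_CC·R_2/(R_1+R_2) = 21×5.6/20.6 = 5.71 V, R_Th = R_1‖R_2 = 4.08 kΩ.
Base-emitter loop: V_Th = I_B·R_Th + V_BE + (β+1)I_B·R_E, so I_B = (5.71 − 0.7) / (4.08 + 151×1.2) = 0.027 mA.
I_C = β·I_B = 150×0.027 = 4.06 mA, and I_E = (β+1)I_B = 4.08 mA.
V_CE = V_CC − I_C·R_C − I_E·R_E = 21 − 4.06×1 − 4.08×1.2 = 12 V.
V_CE = 12 V > 0.2 V confirms active-region operation.

I_C ≈ 4.1 mA, V_CE ≈ 12 V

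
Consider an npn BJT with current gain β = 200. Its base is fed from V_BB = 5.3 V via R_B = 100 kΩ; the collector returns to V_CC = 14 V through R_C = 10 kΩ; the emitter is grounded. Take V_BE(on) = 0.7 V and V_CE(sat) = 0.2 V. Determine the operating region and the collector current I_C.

Assume active: I_B = (5.3 − 0.7)/100 = 0.046 mA, giving I_C = β·I_B = 9.2 mA.
But then V_CE = 14 − 9.2×10 = -78 V < V_CE(sat) = 0.2 V — impossible in the active region.
So the transistor is saturated. With V_CE = 0.2 V, I_C = (V_CC − 0.2)/R_C = 13.8/10 = 1.38 mA.
Check: β·I_B = 9.2 mA > I_C = 1.38 mA, confirming saturation.

saturation; I_C ≈ 1.4 mA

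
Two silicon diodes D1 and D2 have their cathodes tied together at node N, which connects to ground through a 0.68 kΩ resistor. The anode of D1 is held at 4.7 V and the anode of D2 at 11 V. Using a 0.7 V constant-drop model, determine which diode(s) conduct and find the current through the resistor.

Only D2 conducts; I_R ≈ 15 mA

Assume both conduct. Then node N would need to be at both 4.7−0.7 = 4 V and 11−0.7 = 10.3 V, which is impossible.
Assume only D2 conducts: V_N = 11 − 0.7 = 10.3 V, so I_R = 10.3/0.68 = 15.1 mA.
Check D1: its anode-to-cathode voltage is 4.7 − 10.3 = -5.6 V < 0.7 V, so it is off. The assumption is consistent.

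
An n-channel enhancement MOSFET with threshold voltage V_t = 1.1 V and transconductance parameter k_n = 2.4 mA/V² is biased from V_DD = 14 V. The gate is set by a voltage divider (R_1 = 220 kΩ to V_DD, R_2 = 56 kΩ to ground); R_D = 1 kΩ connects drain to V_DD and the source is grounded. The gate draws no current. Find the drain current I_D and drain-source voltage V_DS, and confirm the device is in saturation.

I_D ≈ 3.6 mA, V_DS ≈ 10 V

V_G = V_DD·R_2/(R_1+R_2) = 14×56/276 = 2.84 V. With the source grounded, V_GS = V_G = 2.84 V.
Assume saturation: I_D = (k_n/2)(V_GS − V_t)² = (2.4/2)×(2.84 − 1.1)² = 1.2×1.74² = 3.64 mA.
V_DS = V_DD − I_D·R_D = 14 − 3.64×1 = 10.4 V.
Saturation requires V_DS ≥ V_GS − V_t = 1.74 V; 10.4 ≥ 1.74 ✓.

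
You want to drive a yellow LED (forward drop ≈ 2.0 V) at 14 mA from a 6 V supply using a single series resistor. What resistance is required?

The resistor drops V_S − V_D = 6 − 2.0 = 4 V at 14 mA.
R = 4 V / 14 mA = 0.286 kΩ.

R ≈ 0.29 kΩ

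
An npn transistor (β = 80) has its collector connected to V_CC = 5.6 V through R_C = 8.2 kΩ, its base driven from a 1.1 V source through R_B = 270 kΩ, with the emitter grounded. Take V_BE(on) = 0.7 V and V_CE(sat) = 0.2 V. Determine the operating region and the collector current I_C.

active; I_C ≈ 0.12 mA

Assume active. Base-emitter loop: I_B = (V_BB − V_BE)/R_B = (1.1 − 0.7)/270 = 0.00148 mA.
I_C = β·I_B = 80×0.00148 = 0.119 mA.
V_CE = V_CC − I_C·R_C = 5.6 − 0.119×8.2 = 4.63 V > V_CE(sat), so the active-region assumption holds.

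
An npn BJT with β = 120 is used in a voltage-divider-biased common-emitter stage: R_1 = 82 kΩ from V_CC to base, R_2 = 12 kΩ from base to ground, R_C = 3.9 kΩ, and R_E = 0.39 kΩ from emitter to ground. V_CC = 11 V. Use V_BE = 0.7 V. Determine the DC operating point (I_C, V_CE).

Thevenize the base divider: V_Th = V_CC·R_2/(R_1+R_2) = 11×12/94 = 1.4 V, R_Th = R_1‖R_2 = 10.5 kΩ.
Base-emitter loop: V_Th = I_B·R_Th + V_BE + (β+1)I_B·R_E, so I_B = (1.4 − 0.7) / (10.5 + 121×0.39) = 0.0122 mA.
I_C = β·I_B = 120×0.0122 = 1.47 mA, and I_E = (β+1)I_B = 1.48 mA.
V_CE = V_CC − I_C·R_C − I_E·R_E = 11 − 1.47×3.9 − 1.48×0.39 = 4.71 V.
V_CE = 4.71 V > 0.2 V confirms active-region operation.

I_C ≈ 1.5 mA, V_CE ≈ 4.7 V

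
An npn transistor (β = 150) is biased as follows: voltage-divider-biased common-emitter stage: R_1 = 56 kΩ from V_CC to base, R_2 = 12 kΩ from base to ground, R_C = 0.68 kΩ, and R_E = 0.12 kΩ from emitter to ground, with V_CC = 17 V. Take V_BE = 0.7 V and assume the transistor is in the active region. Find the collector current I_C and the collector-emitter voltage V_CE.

Thevenize the base divider: V_Th = V_CC·R_2/(R_1+R_2) = 17×12/68 = 3 V, R_Th = R_1‖R_2 = 9.88 kΩ.
Base-emitter loop: V_Th = I_B·R_Th + V_BE + (β+1)I_B·R_E, so I_B = (3 − 0.7) / (9.88 + 151×0.12) = 0.0821 mA.
I_C = β·I_B = 150×0.0821 = 12.3 mA, and I_E = (β+1)I_B = 12.4 mA.
V_CE = V_CC − I_C·R_C − I_E·R_E = 17 − 12.3×0.68 − 12.4×0.12 = 7.13 V.
V_CE = 7.13 V > 0.2 V confirms active-region operation.

I_C ≈ 12 mA, V_CE ≈ 7.1 V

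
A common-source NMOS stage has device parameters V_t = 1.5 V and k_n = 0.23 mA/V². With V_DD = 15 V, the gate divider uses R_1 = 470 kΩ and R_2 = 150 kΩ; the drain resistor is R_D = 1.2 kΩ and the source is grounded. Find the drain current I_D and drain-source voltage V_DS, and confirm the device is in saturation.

I_D ≈ 0.52 mA, V_DS ≈ 14 V

V_G = V_DD·R_2/(R_1+R_2) = 15×150/620 = 3.63 V. With the source grounded, V_GS = V_G = 3.63 V.
Assume saturation: I_D = (k_n/2)(V_GS − V_t)² = (0.23/2)×(3.63 − 1.5)² = 0.115×2.13² = 0.521 mA.
V_DS = V_DD − I_D·R_D = 15 − 0.521×1.2 = 14.4 V.
Saturation requires V_DS ≥ V_GS − V_t = 2.13 V; 14.4 ≥ 2.13 ✓.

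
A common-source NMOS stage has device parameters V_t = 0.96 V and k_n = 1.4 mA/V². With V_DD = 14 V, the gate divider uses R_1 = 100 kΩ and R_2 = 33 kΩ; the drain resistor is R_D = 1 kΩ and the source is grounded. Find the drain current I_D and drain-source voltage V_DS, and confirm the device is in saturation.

I_D ≈ 4.4 mA, V_DS ≈ 9.6 V

V_G = V_DD·R_2/(R_1+R_2) = 14×33/133 = 3.47 V. With the source grounded, V_GS = V_G = 3.47 V.
Assume saturation: I_D = (k_n/2)(V_GS − V_t)² = (1.4/2)×(3.47 − 0.96)² = 0.7×2.51² = 4.42 mA.
V_DS = V_DD − I_D·R_D = 14 − 4.42×1 = 9.58 V.
Saturation requires V_DS ≥ V_GS − V_t = 2.51 V; 9.58 ≥ 2.51 ✓.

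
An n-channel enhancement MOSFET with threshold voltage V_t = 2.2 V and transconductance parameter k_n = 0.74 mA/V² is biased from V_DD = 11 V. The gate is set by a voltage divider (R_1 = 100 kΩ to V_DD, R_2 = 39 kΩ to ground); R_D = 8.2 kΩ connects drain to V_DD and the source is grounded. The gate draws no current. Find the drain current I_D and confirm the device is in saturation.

V_G = V_DD·R_2/(R_1+R_2) = 11×39/139 = 3.09 V. With the source grounded, V_GS = V_G = 3.09 V.
Assume saturation: I_D = (k_n/2)(V_GS − V_t)² = (0.74/2)×(3.09 − 2.2)² = 0.37×0.886² = 0.291 mA.
V_DS = V_DD − I_D·R_D = 11 − 0.291×8.2 = 8.62 V.
Saturation requires V_DS ≥ V_GS − V_t = 0.886 V; 8.62 ≥ 0.886 ✓.

I_D ≈ 0.29 mA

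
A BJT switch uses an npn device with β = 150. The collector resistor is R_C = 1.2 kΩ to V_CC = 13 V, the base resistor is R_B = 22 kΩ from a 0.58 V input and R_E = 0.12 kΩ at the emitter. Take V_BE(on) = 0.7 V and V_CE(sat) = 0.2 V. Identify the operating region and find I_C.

V_BB = 0.58 V ≤ V_BE(on) = 0.7 V, so the base-emitter junction is not forward biased.
The transistor is in cutoff: I_B = I_C = 0.

cutoff; I_C ≈ 0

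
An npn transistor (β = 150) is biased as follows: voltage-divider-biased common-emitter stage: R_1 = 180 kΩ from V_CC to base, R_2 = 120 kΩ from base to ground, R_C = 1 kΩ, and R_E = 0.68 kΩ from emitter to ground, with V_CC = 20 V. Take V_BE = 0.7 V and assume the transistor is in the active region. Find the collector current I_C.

I_C ≈ 6.3 mA

Thevenize the base divider: V_Th = V_CC·R_2/(R_1+R_2) = 20×120/300 = 8 V, R_Th = R_1‖R_2 = 72 kΩ.
Base-emitter loop: V_Th = I_B·R_Th + V_BE + (β+1)I_B·R_E, so I_B = (8 − 0.7) / (72 + 151×0.68) = 0.0418 mA.
I_C = β·I_B = 150×0.0418 = 6.27 mA, and I_E = (β+1)I_B = 6.31 mA.
V_CE = V_CC − I_C·R_C − I_E·R_E = 20 − 6.27×1 − 6.31×0.68 = 9.44 V.
V_CE = 9.44 V > 0.2 V confirms active-region operation.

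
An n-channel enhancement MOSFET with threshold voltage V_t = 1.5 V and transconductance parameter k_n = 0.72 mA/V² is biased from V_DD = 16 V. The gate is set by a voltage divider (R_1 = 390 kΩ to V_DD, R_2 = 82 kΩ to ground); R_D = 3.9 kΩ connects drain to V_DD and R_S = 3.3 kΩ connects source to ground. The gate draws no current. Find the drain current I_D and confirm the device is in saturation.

I_D ≈ 0.18 mA

V_G = V_DD·R_2/(R_1+R_2) = 16×82/472 = 2.78 V.
Assume saturation: I_D = (k_n/2)(V_GS − V_t)² with V_GS = V_G − I_D·R_S = 2.78 − 3.3·I_D.
Substituting gives 3.92·I_D² − 4.04·I_D + 0.59 = 0, with roots I_D = 0.176 or 0.855 mA.
The root I_D = 0.855 mA gives V_GS = -0.0408 V ≤ V_t, so take I_D = 0.176 mA.
Then V_GS = 2.2 V and V_DS = V_DD − I_D(R_D+R_S) = 16 − 0.176×7.2 = 14.7 V.
Saturation requires V_DS ≥ V_GS − V_t = 0.699 V; 14.7 ≥ 0.699 ✓.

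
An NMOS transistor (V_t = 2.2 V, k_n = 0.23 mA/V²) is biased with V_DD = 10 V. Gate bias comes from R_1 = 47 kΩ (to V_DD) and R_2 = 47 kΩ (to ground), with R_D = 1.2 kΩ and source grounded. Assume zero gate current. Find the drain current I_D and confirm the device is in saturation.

V_G = V_DD·R_2/(R_1+R_2) = 10×47/94 = 5 V. With the source grounded, V_GS = V_G = 5 V.
Assume saturation: I_D = (k_n/2)(V_GS − V_t)² = (0.23/2)×(5 − 2.2)² = 0.115×2.8² = 0.902 mA.
V_DS = V_DD − I_D·R_D = 10 − 0.902×1.2 = 8.92 V.
Saturation requires V_DS ≥ V_GS − V_t = 2.8 V; 8.92 ≥ 2.8 ✓.

I_D ≈ 0.9 mA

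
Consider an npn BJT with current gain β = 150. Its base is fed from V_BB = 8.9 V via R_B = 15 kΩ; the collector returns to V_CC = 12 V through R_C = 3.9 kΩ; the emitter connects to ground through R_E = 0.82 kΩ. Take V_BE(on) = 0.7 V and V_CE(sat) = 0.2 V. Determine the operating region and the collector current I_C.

Assume active: I_B = (8.9 − 0.7)/(15 + 151×0.82) = 0.0591 mA, I_C = β·I_B = 8.86 mA.
Then V_CE = 12 − 8.86×3.9 − 8.92×0.82 = -29.9 V < 0.2 V — the active assumption fails.
Re-solve with V_CE = 0.2 V. KCL at the emitter: V_E/R_E = (V_BB−0.7−V_E)/R_B + (V_CC−0.2−V_E)/R_C, giving V_E = 2.32 V.
I_C = (V_CC − 0.2 − V_E)/R_C = (11.8 − 2.32)/3.9 = 2.43 mA.
Check: I_B = (8.2 − 2.32)/15 = 0.392 mA, and β·I_B = 58.8 mA > I_C, confirming saturation.

saturation; I_C ≈ 2.4 mA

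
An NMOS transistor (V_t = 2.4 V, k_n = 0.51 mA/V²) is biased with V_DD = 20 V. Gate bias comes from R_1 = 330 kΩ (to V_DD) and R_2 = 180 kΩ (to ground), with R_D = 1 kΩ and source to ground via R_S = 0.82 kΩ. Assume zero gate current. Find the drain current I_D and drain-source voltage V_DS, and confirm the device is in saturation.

V_G = V_DD·R_2/(R_1+R_2) = 20×180/510 = 7.06 V.
Assume saturation: I_D = (k_n/2)(V_GS − V_t)² with V_GS = V_G − I_D·R_S = 7.06 − 0.82·I_D.
Substituting gives 0.171·I_D² − 2.95·I_D + 5.53 = 0, with roots I_D = 2.14 or 15.1 mA.
The root I_D = 15.1 mA gives V_GS = -5.28 V ≤ V_t, so take I_D = 2.14 mA.
Then V_GS = 5.3 V and V_DS = V_DD − I_D(R_D+R_S) = 20 − 2.14×1.82 = 16.1 V.
Saturation requires V_DS ≥ V_GS − V_t = 2.9 V; 16.1 ≥ 2.9 ✓.

I_D ≈ 2.1 mA, V_DS ≈ 16 V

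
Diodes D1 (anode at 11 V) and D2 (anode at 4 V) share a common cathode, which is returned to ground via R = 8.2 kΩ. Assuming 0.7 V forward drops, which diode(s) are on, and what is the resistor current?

Assume both conduct. Then node N would need to be at both 11−0.7 = 10.3 V and 4−0.7 = 3.3 V, which is impossible.
Assume only D1 conducts: V_N = 11 − 0.7 = 10.3 V, so I_R = 10.3/8.2 = 1.26 mA.
Check D2: its anode-to-cathode voltage is 4 − 10.3 = -6.3 V < 0.7 V, so it is off. The assumption is consistent.

Only D1 conducts; I_R ≈ 1.3 mA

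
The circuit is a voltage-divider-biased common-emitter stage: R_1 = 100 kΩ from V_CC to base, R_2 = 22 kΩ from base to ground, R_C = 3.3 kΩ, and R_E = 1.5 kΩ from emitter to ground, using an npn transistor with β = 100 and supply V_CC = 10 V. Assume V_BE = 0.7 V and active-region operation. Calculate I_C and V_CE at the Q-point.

I_C ≈ 0.65 mA, V_CE ≈ 6.9 V

Thevenize the base divider: V_Th = V_CC·R_2/(R_1+R_2) = 10×22/122 = 1.8 V, R_Th = R_1‖R_2 = 18 kΩ.
Base-emitter loop: V_Th = I_B·R_Th + V_BE + (β+1)I_B·R_E, so I_B = (1.8 − 0.7) / (18 + 101×1.5) = 0.00651 mA.
I_C = β·I_B = 100×0.00651 = 0.651 mA, and I_E = (β+1)I_B = 0.657 mA.
V_CE = V_CC − I_C·R_C − I_E·R_E = 10 − 0.651×3.3 − 0.657×1.5 = 6.87 V.
V_CE = 6.87 V > 0.2 V confirms active-region operation.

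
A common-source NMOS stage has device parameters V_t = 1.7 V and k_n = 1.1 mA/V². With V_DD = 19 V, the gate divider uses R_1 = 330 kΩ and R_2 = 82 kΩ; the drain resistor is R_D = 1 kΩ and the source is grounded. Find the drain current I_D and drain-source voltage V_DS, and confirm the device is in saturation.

I_D ≈ 2.4 mA, V_DS ≈ 17 V

V_G = V_DD·R_2/(R_1+R_2) = 19×82/412 = 3.78 V. With the source grounded, V_GS = V_G = 3.78 V.
Assume saturation: I_D = (k_n/2)(V_GS − V_t)² = (1.1/2)×(3.78 − 1.7)² = 0.55×2.08² = 2.38 mA.
V_DS = V_DD − I_D·R_D = 19 − 2.38×1 = 16.6 V.
Saturation requires V_DS ≥ V_GS − V_t = 2.08 V; 16.6 ≥ 2.08 ✓.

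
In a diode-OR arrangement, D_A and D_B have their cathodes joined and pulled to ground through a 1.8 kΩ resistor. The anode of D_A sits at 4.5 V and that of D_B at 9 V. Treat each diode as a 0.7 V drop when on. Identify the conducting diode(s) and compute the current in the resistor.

Assume both conduct. Then node N would need to be at both 4.5−0.7 = 3.8 V and 9−0.7 = 8.3 V, which is impossible.
Assume only D_B conducts: V_N = 9 − 0.7 = 8.3 V, so I_R = 8.3/1.8 = 4.61 mA.
Check D_A: its anode-to-cathode voltage is 4.5 − 8.3 = -3.8 V < 0.7 V, so it is off. The assumption is consistent.

Only D_B conducts; I_R ≈ 4.6 mA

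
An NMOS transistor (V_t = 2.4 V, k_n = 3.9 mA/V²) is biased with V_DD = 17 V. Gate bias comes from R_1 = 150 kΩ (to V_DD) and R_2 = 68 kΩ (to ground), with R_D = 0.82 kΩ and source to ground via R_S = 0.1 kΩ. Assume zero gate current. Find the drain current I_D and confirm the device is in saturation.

V_G = V_DD·R_2/(R_1+R_2) = 17×68/218 = 5.3 V.
Assume saturation: I_D = (k_n/2)(V_GS − V_t)² with V_GS = V_G − I_D·R_S = 5.3 − 0.1·I_D.
Substituting gives 0.0195·I_D² − 2.13·I_D + 16.4 = 0, with roots I_D = 8.34 or 101 mA.
The root I_D = 101 mA gives V_GS = -4.8 V ≤ V_t, so take I_D = 8.34 mA.
Then V_GS = 4.47 V and V_DS = V_DD − I_D(R_D+R_S) = 17 − 8.34×0.92 = 9.32 V.
Saturation requires V_DS ≥ V_GS − V_t = 2.07 V; 9.32 ≥ 2.07 ✓.

I_D ≈ 8.3 mA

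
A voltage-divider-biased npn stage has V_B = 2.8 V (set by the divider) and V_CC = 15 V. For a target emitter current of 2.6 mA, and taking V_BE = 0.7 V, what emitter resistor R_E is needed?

R_E ≈ 0.81 kΩ

V_E = V_B − V_BE = 2.8 − 0.7 = 2.1 V.
R_E = V_E / I_E = 2.1 / 2.6 = 0.808 kΩ.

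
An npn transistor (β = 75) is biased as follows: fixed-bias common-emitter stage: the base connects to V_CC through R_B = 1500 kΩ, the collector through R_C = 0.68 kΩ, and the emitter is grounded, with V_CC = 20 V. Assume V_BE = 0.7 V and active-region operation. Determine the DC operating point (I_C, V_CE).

I_C ≈ 0.96 mA, V_CE ≈ 19 V

Base loop: V_CC = I_B·R_B + V_BE, so I_B = (20 − 0.7)/1500 kΩ = 0.0129 mA.
In the active region I_C = β·I_B = 75 × 0.0129 = 0.965 mA.
Collector loop: V_CE = V_CC − I_C·R_C = 20 − 0.965×0.68 = 19.3 V.
Since V_CE = 19.3 V > V_CE(sat) ≈ 0.2 V, the transistor is in the active region as assumed.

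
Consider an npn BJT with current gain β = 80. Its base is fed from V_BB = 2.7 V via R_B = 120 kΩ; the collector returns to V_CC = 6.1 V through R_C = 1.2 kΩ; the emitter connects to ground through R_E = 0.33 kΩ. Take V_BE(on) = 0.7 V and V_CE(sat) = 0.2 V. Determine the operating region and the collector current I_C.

active; I_C ≈ 1.1 mA

Assume active. Base-emitter loop: I_B = (V_BB − V_BE)/(R_B + (β+1)R_E) = (2.7 − 0.7)/(120 + 81×0.33) = 0.0136 mA.
I_C = β·I_B = 80×0.0136 = 1.09 mA.
V_CE = V_CC − I_C·R_C − I_E·R_E = 6.1 − 1.09×1.2 − 1.1×0.33 = 4.43 V > V_CE(sat), so the active-region assumption holds.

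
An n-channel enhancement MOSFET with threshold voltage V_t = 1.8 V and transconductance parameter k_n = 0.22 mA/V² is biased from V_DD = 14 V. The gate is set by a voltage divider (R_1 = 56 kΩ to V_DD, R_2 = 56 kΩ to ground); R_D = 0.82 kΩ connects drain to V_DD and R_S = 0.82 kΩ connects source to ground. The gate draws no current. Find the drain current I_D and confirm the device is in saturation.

I_D ≈ 1.6 mA

V_G = V_DD·R_2/(R_1+R_2) = 14×56/112 = 7 V.
Assume saturation: I_D = (k_n/2)(V_GS − V_t)² with V_GS = V_G − I_D·R_S = 7 − 0.82·I_D.
Substituting gives 0.074·I_D² − 1.94·I_D + 2.97 = 0, with roots I_D = 1.64 or 24.6 mA.
The root I_D = 24.6 mA gives V_GS = -13.1 V ≤ V_t, so take I_D = 1.64 mA.
Then V_GS = 5.66 V and V_DS = V_DD − I_D(R_D+R_S) = 14 − 1.64×1.64 = 11.3 V.
Saturation requires V_DS ≥ V_GS − V_t = 3.86 V; 11.3 ≥ 3.86 ✓.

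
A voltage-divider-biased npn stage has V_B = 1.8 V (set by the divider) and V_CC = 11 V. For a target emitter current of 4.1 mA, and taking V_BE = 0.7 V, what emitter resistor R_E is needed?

R_E ≈ 0.27 kΩ

V_E = V_B − V_BE = 1.8 − 0.7 = 1.1 V.
R_E = V_E / I_E = 1.1 / 4.1 = 0.268 kΩ.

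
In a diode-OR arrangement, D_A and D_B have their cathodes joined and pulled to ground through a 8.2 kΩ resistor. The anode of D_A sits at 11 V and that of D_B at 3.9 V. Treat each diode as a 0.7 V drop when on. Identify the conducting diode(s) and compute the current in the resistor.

Only D_A conducts; I_R ≈ 1.3 mA

Assume both conduct. Then node N would need to be at both 11−0.7 = 10.3 V and 3.9−0.7 = 3.2 V, which is impossible.
Assume only D_A conducts: V_N = 11 − 0.7 = 10.3 V, so I_R = 10.3/8.2 = 1.26 mA.
Check D_B: its anode-to-cathode voltage is 3.9 − 10.3 = -6.4 V < 0.7 V, so it is off. The assumption is consistent.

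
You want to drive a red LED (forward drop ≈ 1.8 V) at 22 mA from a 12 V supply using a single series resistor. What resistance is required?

R ≈ 0.46 kΩ

The resistor drops V_S − V_D = 12 − 1.8 = 10.2 V at 22 mA.
R = 10.2 V / 22 mA = 0.464 kΩ.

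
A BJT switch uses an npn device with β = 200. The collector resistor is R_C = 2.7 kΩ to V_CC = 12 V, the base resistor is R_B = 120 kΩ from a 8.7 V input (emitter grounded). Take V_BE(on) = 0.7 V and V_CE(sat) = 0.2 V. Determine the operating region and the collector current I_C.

saturation; I_C ≈ 4.4 mA

Assume active: I_B = (8.7 − 0.7)/120 = 0.0667 mA, giving I_C = β·I_B = 13.3 mA.
But then V_CE = 12 − 13.3×2.7 = -24 V < V_CE(sat) = 0.2 V — impossible in the active region.
So the transistor is saturated. With V_CE = 0.2 V, I_C = (V_CC − 0.2)/R_C = 11.8/2.7 = 4.37 mA.
Check: β·I_B = 13.3 mA > I_C = 4.37 mA, confirming saturation.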